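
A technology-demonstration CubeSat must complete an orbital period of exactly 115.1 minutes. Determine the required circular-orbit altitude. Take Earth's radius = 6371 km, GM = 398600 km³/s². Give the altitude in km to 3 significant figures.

1470 km

T = 115.1 min = 6906.0 s.
From T = 2π√(a³/μ): a = (μ T²/4π²)^(1/3) = (398600 × 6906.0² / 4π²)^(1/3) = 7838 km.
Altitude h = a − R = 7838 − 6371 = 1467 km.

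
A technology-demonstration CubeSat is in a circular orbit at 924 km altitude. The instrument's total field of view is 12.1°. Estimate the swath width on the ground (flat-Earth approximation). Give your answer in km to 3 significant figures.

Half-angle = 12.1°/2 = 6.05°.
Swath width ≈ 2h·tan(θ/2) = 2 × 924 × tan(6.05°) = 195.9 km.

196 km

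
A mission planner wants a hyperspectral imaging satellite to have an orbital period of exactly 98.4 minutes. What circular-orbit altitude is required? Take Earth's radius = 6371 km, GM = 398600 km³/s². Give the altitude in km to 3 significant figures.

T = 98.4 min = 5904.0 s.
From T = 2π√(a³/μ): a = (μ T²/4π²)^(1/3) = (398600 × 5904.0² / 4π²)^(1/3) = 7060 km.
Altitude h = a − R = 7060 − 6371 = 689 km.

689 km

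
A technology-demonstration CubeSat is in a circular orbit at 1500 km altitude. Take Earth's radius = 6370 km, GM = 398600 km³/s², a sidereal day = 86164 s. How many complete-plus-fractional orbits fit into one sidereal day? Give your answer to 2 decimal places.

Semi-major axis a = 6370 + 1500 = 7870 km. Period T = 2π√(a³/μ) = 2π√(7870³/398600) = 6948.2 s = 115.80 min.
Orbits per sidereal day = 86164 / 6948.2 = 12.401.

12.40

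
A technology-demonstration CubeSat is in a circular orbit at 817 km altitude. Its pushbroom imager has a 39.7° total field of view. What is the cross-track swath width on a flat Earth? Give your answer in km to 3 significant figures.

Half-angle = 39.7°/2 = 19.85°.
Swath width ≈ 2h·tan(θ/2) = 2 × 817 × tan(19.85°) = 589.9 km.

590 km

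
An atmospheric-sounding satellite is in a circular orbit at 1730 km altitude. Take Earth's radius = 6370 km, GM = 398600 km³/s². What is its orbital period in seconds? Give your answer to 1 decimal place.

Semi-major axis a = 6370 + 1730 = 8100 km. Period T = 2π√(a³/μ) = 2π√(8100³/398600) = 7255.0 s = 120.92 min.

7255.0 seconds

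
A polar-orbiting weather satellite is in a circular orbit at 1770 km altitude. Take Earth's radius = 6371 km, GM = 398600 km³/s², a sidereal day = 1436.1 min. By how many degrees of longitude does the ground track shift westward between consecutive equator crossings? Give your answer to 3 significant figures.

Semi-major axis a = 6371 + 1770 = 8141 km. Period T = 2π√(a³/μ) = 2π√(8141³/398600) = 7310.2 s = 121.84 min.
During one orbit Earth rotates (7310.2 / 86166) × 360° = 30.54°.

30.5°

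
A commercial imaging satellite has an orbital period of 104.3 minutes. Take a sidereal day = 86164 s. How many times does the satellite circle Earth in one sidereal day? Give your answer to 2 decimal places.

13.77

T = 104.3 min = 6258.0 s.
Orbits per sidereal day = 86164 / 6258.0 = 13.769.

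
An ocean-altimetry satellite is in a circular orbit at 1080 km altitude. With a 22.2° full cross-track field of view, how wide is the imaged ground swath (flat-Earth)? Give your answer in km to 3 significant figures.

Half-angle = 22.2°/2 = 11.1°.
Swath width ≈ 2h·tan(θ/2) = 2 × 1080 × tan(11.1°) = 423.8 km.

424 km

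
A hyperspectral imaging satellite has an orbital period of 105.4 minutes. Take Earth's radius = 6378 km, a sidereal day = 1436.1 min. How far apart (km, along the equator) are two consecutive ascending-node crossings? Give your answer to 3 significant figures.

2940 km

T = 105.4 min = 6324.0 s.
During one orbit Earth rotates (6324.0 / 86166) × 360° = 26.42°.
At the equator that is 26.42° × (2π·6378/360) km/° = 26.42 × 111.3 = 2941 km.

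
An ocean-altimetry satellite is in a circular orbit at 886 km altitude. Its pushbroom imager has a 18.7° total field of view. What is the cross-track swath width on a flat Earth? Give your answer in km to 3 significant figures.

292 km

Half-angle = 18.7°/2 = 9.35°.
Swath width ≈ 2h·tan(θ/2) = 2 × 886 × tan(9.35°) = 291.8 km.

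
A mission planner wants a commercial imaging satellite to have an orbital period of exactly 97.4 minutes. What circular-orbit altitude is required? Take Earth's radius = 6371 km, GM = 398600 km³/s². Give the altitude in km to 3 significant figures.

T = 97.4 min = 5844.0 s.
From T = 2π√(a³/μ): a = (μ T²/4π²)^(1/3) = (398600 × 5844.0² / 4π²)^(1/3) = 7012 km.
Altitude h = a − R = 7012 − 6371 = 641 km.

641 km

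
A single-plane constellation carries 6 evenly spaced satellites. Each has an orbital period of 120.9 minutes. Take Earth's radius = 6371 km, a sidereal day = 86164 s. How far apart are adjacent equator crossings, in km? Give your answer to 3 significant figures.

T = 120.9 min = 7254.0 s.
Single-satellite node shift = (7254.0/86164) × 360° = 30.31°.
With 6 satellites evenly phased, successive equator crossings are 30.31/6 = 5.051° apart.
That is 5.051 × 111.2 = 562 km at the equator.

562 km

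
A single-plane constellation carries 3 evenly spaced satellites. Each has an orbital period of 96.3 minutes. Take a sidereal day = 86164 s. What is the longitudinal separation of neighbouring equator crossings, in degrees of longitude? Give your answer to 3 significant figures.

T = 96.3 min = 5778.0 s.
Single-satellite node shift = (5778.0/86164) × 360° = 24.14°.
With 3 satellites evenly phased, successive equator crossings are 24.14/3 = 8.047° apart.

8.05°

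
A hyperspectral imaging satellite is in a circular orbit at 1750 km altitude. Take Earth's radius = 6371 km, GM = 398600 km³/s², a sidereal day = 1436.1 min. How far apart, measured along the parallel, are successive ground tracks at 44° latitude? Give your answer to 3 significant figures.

Semi-major axis a = 6371 + 1750 = 8121 km. Period T = 2π√(a³/μ) = 2π√(8121³/398600) = 7283.3 s = 121.39 min.
Node shift per orbit = (7283.3/86166) × 360° = 30.43°.
Equatorial spacing = 30.43 × 111.2 km/° = 3384 km.
At 44° latitude, spacing = 3384 × cos(44°) = 2434 km.

2430 km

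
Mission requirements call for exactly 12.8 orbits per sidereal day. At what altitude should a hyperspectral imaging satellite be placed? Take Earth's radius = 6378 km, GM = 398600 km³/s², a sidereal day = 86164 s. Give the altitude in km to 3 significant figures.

1330 km

Required period T = 86164 / 12.8 = 6731.6 s.
From T = 2π√(a³/μ): a = (μ T²/4π²)^(1/3) = (398600 × 6731.6² / 4π²)^(1/3) = 7706 km.
Altitude h = a − R = 7706 − 6378 = 1328 km.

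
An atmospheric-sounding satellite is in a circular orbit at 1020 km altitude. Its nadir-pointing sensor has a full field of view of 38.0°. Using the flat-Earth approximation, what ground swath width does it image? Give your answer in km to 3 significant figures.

Half-angle = 38.0°/2 = 19°.
Swath width ≈ 2h·tan(θ/2) = 2 × 1020 × tan(19°) = 702.4 km.

702 km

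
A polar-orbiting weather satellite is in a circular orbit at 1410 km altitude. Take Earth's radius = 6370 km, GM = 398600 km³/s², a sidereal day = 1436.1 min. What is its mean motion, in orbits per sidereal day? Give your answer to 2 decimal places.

12.62

Semi-major axis a = 6370 + 1410 = 7780 km. Period T = 2π√(a³/μ) = 2π√(7780³/398600) = 6829.4 s = 113.82 min.
Orbits per sidereal day = 86166 / 6829.4 = 12.617.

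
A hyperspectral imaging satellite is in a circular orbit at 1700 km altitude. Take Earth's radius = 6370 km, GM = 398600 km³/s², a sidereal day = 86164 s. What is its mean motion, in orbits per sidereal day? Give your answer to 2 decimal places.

Semi-major axis a = 6370 + 1700 = 8070 km. Period T = 2π√(a³/μ) = 2π√(8070³/398600) = 7214.8 s = 120.25 min.
Orbits per sidereal day = 86164 / 7214.8 = 11.943.

11.94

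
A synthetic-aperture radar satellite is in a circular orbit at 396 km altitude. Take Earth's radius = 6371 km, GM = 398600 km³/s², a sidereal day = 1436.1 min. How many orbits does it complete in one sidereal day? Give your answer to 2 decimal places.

Semi-major axis a = 6371 + 396 = 6767 km. Period T = 2π√(a³/μ) = 2π√(6767³/398600) = 5539.9 s = 92.33 min.
Orbits per sidereal day = 86166 / 5539.9 = 15.554.

15.55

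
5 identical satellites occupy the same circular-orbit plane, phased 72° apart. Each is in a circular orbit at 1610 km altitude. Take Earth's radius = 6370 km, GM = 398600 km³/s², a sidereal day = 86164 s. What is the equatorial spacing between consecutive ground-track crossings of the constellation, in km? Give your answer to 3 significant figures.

Semi-major axis a = 6370 + 1610 = 7980 km. Period T = 2π√(a³/μ) = 2π√(7980³/398600) = 7094.4 s = 118.24 min.
Single-satellite node shift = (7094.4/86164) × 360° = 29.64°.
With 5 satellites evenly phased, successive equator crossings are 29.64/5 = 5.928° apart.
That is 5.928 × 111.2 = 659 km at the equator.

659 km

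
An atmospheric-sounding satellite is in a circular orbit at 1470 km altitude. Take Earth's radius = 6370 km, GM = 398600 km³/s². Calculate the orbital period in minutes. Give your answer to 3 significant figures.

Semi-major axis a = 6370 + 1470 = 7840 km. Period T = 2π√(a³/μ) = 2π√(7840³/398600) = 6908.5 s = 115.14 min.

115 min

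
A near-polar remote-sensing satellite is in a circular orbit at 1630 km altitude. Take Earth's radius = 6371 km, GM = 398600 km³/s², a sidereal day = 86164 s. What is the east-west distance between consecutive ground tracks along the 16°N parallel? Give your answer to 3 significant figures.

Semi-major axis a = 6371 + 1630 = 8001 km. Period T = 2π√(a³/μ) = 2π√(8001³/398600) = 7122.4 s = 118.71 min.
Node shift per orbit = (7122.4/86164) × 360° = 29.76°.
Equatorial spacing = 29.76 × 111.2 km/° = 3309 km.
At 16° latitude, spacing = 3309 × cos(16°) = 3181 km.

3180 km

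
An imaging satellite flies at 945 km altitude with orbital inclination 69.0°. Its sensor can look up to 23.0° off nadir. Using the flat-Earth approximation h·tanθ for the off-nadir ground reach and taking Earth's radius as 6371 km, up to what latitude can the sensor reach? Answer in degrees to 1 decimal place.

For a prograde orbit the ground track reaches latitude ±i = ±69.0°.
Sensor half-swath on the ground ≈ 945·tan(23.0°) = 401 km = 3.61° of latitude.
Maximum observable latitude ≈ 69.0 + 3.61 = 72.6°.

72.6°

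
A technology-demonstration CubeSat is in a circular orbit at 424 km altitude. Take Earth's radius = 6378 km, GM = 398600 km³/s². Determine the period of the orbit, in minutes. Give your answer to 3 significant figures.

Semi-major axis a = 6378 + 424 = 6802 km. Period T = 2π√(a³/μ) = 2π√(6802³/398600) = 5583.0 s = 93.05 min.

93.0 min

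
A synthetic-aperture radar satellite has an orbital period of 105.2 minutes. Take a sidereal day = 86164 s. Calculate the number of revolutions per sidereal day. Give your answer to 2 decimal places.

T = 105.2 min = 6312.0 s.
Orbits per sidereal day = 86164 / 6312.0 = 13.651.

13.65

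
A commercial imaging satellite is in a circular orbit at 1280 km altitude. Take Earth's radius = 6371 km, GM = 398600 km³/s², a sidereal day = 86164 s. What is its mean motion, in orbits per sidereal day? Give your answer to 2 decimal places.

12.94

Semi-major axis a = 6371 + 1280 = 7651 km. Period T = 2π√(a³/μ) = 2π√(7651³/398600) = 6660.2 s = 111.00 min.
Orbits per sidereal day = 86164 / 6660.2 = 12.937.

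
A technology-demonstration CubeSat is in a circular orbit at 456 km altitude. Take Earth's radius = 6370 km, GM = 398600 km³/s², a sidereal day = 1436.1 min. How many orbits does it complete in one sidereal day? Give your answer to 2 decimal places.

15.35

Semi-major axis a = 6370 + 456 = 6826 km. Period T = 2π√(a³/μ) = 2π√(6826³/398600) = 5612.6 s = 93.54 min.
Orbits per sidereal day = 86166 / 5612.6 = 15.352.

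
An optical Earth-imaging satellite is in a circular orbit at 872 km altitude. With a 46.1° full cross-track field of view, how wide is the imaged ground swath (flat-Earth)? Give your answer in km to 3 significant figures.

742 km

Half-angle = 46.1°/2 = 23.05°.
Swath width ≈ 2h·tan(θ/2) = 2 × 872 × tan(23.05°) = 742.1 km.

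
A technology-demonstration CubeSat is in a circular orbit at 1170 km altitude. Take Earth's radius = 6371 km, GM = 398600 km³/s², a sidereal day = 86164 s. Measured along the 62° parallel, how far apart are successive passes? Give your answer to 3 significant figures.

1420 km

Semi-major axis a = 6371 + 1170 = 7541 km. Period T = 2π√(a³/μ) = 2π√(7541³/398600) = 6517.1 s = 108.62 min.
Node shift per orbit = (6517.1/86164) × 360° = 27.23°.
Equatorial spacing = 27.23 × 111.2 km/° = 3028 km.
At 62° latitude, spacing = 3028 × cos(62°) = 1421 km.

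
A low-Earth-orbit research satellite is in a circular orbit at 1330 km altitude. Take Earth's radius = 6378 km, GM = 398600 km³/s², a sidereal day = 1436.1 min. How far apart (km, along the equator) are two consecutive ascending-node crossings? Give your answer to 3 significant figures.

3130 km

Semi-major axis a = 6378 + 1330 = 7708 km. Period T = 2π√(a³/μ) = 2π√(7708³/398600) = 6734.8 s = 112.25 min.
During one orbit Earth rotates (6734.8 / 86166) × 360° = 28.14°.
At the equator that is 28.14° × (2π·6378/360) km/° = 28.14 × 111.3 = 3132 km.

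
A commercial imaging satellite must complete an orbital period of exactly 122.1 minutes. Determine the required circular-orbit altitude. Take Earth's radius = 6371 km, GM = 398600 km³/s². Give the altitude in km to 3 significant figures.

T = 122.1 min = 7326.0 s.
From T = 2π√(a³/μ): a = (μ T²/4π²)^(1/3) = (398600 × 7326.0² / 4π²)^(1/3) = 8153 km.
Altitude h = a − R = 8153 − 6371 = 1782 km.

1780 km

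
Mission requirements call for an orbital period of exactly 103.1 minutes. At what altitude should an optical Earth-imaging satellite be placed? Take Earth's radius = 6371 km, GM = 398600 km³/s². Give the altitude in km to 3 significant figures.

912 km

T = 103.1 min = 6186.0 s.
From T = 2π√(a³/μ): a = (μ T²/4π²)^(1/3) = (398600 × 6186.0² / 4π²)^(1/3) = 7283 km.
Altitude h = a − R = 7283 − 6371 = 912 km.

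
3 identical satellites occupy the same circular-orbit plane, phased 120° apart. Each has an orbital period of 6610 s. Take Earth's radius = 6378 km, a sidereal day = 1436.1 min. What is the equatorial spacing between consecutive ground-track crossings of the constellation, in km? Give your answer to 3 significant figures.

Single-satellite node shift = (6610.0/86166) × 360° = 27.62°.
With 3 satellites evenly phased, successive equator crossings are 27.62/3 = 9.205° apart.
That is 9.205 × 111.3 = 1025 km at the equator.

1020 km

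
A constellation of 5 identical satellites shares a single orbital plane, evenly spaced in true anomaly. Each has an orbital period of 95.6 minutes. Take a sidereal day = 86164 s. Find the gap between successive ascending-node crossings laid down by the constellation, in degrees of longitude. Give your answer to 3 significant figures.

4.79°

T = 95.6 min = 5736.0 s.
Single-satellite node shift = (5736.0/86164) × 360° = 23.97°.
With 5 satellites evenly phased, successive equator crossings are 23.97/5 = 4.793° apart.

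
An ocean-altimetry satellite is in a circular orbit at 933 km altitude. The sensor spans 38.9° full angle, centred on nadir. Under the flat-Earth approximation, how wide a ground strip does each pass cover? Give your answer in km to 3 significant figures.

659 km

Half-angle = 38.9°/2 = 19.45°.
Swath width ≈ 2h·tan(θ/2) = 2 × 933 × tan(19.45°) = 659.0 km.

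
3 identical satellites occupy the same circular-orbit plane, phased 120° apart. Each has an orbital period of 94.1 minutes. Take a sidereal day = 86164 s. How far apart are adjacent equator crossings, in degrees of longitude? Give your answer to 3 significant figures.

7.86°

T = 94.1 min = 5646.0 s.
Single-satellite node shift = (5646.0/86164) × 360° = 23.59°.
With 3 satellites evenly phased, successive equator crossings are 23.59/3 = 7.863° apart.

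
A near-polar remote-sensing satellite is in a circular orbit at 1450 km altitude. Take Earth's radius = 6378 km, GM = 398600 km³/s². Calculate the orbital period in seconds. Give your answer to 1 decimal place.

6892.7 seconds

Semi-major axis a = 6378 + 1450 = 7828 km. Period T = 2π√(a³/μ) = 2π√(7828³/398600) = 6892.7 s = 114.88 min.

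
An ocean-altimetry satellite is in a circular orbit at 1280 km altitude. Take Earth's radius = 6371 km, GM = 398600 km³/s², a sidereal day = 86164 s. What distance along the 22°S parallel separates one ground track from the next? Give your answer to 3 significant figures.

Semi-major axis a = 6371 + 1280 = 7651 km. Period T = 2π√(a³/μ) = 2π√(7651³/398600) = 6660.2 s = 111.00 min.
Node shift per orbit = (6660.2/86164) × 360° = 27.83°.
Equatorial spacing = 27.83 × 111.2 km/° = 3094 km.
At 22° latitude, spacing = 3094 × cos(22°) = 2869 km.

2870 km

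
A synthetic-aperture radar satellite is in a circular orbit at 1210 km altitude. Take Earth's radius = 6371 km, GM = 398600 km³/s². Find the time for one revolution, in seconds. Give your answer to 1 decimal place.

Semi-major axis a = 6371 + 1210 = 7581 km. Period T = 2π√(a³/μ) = 2π√(7581³/398600) = 6569.0 s = 109.48 min.

6569.0 seconds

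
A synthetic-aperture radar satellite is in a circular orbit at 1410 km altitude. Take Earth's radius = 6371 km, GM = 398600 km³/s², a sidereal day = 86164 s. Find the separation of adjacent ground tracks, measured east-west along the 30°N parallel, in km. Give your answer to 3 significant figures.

2750 km

Semi-major axis a = 6371 + 1410 = 7781 km. Period T = 2π√(a³/μ) = 2π√(7781³/398600) = 6830.7 s = 113.84 min.
Node shift per orbit = (6830.7/86164) × 360° = 28.54°.
Equatorial spacing = 28.54 × 111.2 km/° = 3173 km.
At 30° latitude, spacing = 3173 × cos(30°) = 2748 km.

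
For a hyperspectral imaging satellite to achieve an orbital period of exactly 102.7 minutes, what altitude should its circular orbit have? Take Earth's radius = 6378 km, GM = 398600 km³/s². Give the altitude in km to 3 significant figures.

887 km

T = 102.7 min = 6162.0 s.
From T = 2π√(a³/μ): a = (μ T²/4π²)^(1/3) = (398600 × 6162.0² / 4π²)^(1/3) = 7265 km.
Altitude h = a − R = 7265 − 6378 = 887 km.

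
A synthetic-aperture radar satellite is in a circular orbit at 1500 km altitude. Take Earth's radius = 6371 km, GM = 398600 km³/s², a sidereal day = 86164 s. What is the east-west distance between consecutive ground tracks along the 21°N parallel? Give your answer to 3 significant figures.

3010 km

Semi-major axis a = 6371 + 1500 = 7871 km. Period T = 2π√(a³/μ) = 2π√(7871³/398600) = 6949.5 s = 115.83 min.
Node shift per orbit = (6949.5/86164) × 360° = 29.04°.
Equatorial spacing = 29.04 × 111.2 km/° = 3229 km.
At 21° latitude, spacing = 3229 × cos(21°) = 3014 km.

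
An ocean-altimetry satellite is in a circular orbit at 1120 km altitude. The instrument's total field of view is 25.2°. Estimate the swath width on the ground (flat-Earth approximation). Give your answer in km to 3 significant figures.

Half-angle = 25.2°/2 = 12.6°.
Swath width ≈ 2h·tan(θ/2) = 2 × 1120 × tan(12.6°) = 500.7 km.

501 km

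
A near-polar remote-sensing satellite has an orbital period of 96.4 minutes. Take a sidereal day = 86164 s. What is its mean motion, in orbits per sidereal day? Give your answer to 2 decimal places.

14.90

T = 96.4 min = 5784.0 s.
Orbits per sidereal day = 86164 / 5784.0 = 14.897.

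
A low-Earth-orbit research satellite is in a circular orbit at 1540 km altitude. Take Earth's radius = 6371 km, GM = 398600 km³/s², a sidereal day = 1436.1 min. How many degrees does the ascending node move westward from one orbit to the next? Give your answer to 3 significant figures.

29.3°

Semi-major axis a = 6371 + 1540 = 7911 km. Period T = 2π√(a³/μ) = 2π√(7911³/398600) = 7002.6 s = 116.71 min.
During one orbit Earth rotates (7002.6 / 86166) × 360° = 29.26°.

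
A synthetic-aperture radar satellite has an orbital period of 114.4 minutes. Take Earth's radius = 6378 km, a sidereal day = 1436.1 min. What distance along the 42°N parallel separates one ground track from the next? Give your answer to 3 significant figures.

T = 114.4 min = 6864.0 s.
Node shift per orbit = (6864.0/86166) × 360° = 28.68°.
Equatorial spacing = 28.68 × 111.3 km/° = 3192 km.
At 42° latitude, spacing = 3192 × cos(42°) = 2372 km.

2370 km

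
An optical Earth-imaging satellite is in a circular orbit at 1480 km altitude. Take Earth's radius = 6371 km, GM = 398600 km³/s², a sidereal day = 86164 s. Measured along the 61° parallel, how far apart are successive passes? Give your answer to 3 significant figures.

Semi-major axis a = 6371 + 1480 = 7851 km. Period T = 2π√(a³/μ) = 2π√(7851³/398600) = 6923.1 s = 115.38 min.
Node shift per orbit = (6923.1/86164) × 360° = 28.93°.
Equatorial spacing = 28.93 × 111.2 km/° = 3216 km.
At 61° latitude, spacing = 3216 × cos(61°) = 1559 km.

1560 km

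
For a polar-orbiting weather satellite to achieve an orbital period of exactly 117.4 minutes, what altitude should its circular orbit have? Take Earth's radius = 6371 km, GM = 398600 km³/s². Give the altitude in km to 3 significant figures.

T = 117.4 min = 7044.0 s.
From T = 2π√(a³/μ): a = (μ T²/4π²)^(1/3) = (398600 × 7044.0² / 4π²)^(1/3) = 7942 km.
Altitude h = a − R = 7942 − 6371 = 1571 km.

1570 km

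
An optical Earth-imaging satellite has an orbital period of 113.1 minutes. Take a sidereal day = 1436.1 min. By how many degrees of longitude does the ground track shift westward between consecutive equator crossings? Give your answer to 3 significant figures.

T = 113.1 min = 6786.0 s.
During one orbit Earth rotates (6786.0 / 86166) × 360° = 28.35°.

28.4°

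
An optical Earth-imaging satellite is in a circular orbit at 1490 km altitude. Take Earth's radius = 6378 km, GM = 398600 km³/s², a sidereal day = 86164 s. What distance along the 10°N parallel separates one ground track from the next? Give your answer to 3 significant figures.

Semi-major axis a = 6378 + 1490 = 7868 km. Period T = 2π√(a³/μ) = 2π√(7868³/398600) = 6945.6 s = 115.76 min.
Node shift per orbit = (6945.6/86164) × 360° = 29.02°.
Equatorial spacing = 29.02 × 111.3 km/° = 3230 km.
At 10° latitude, spacing = 3230 × cos(10°) = 3181 km.

3180 km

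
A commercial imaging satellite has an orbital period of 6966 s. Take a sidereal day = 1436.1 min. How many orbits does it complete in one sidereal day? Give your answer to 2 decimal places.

12.37

Orbits per sidereal day = 86166 / 6966.0 = 12.370.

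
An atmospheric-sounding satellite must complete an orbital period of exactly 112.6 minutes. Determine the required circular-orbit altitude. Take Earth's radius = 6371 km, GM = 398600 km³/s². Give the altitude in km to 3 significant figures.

T = 112.6 min = 6756.0 s.
From T = 2π√(a³/μ): a = (μ T²/4π²)^(1/3) = (398600 × 6756.0² / 4π²)^(1/3) = 7724 km.
Altitude h = a − R = 7724 − 6371 = 1353 km.

1350 km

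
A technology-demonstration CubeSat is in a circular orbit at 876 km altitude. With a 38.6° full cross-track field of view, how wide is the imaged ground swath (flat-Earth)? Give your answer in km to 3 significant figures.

Half-angle = 38.6°/2 = 19.3°.
Swath width ≈ 2h·tan(θ/2) = 2 × 876 × tan(19.3°) = 613.5 km.

614 km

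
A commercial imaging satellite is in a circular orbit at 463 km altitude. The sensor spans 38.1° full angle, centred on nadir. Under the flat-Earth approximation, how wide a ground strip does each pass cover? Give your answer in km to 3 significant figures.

Half-angle = 38.1°/2 = 19.05°.
Swath width ≈ 2h·tan(θ/2) = 2 × 463 × tan(19.05°) = 319.8 km.

320 km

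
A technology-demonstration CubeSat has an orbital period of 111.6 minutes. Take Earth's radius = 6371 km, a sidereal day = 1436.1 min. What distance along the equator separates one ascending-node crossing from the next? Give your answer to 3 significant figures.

T = 111.6 min = 6696.0 s.
During one orbit Earth rotates (6696.0 / 86166) × 360° = 27.98°.
At the equator that is 27.98° × (2π·6371/360) km/° = 27.98 × 111.2 = 3111 km.

3110 km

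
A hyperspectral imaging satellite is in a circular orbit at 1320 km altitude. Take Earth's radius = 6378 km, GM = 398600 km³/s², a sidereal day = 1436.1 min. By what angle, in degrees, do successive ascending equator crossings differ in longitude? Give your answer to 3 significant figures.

28.1°

Semi-major axis a = 6378 + 1320 = 7698 km. Period T = 2π√(a³/μ) = 2π√(7698³/398600) = 6721.7 s = 112.03 min.
During one orbit Earth rotates (6721.7 / 86166) × 360° = 28.08°.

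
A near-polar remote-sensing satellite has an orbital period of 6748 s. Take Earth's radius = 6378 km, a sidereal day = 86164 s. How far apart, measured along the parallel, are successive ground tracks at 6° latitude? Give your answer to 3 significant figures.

3120 km

Node shift per orbit = (6748.0/86164) × 360° = 28.19°.
Equatorial spacing = 28.19 × 111.3 km/° = 3138 km.
At 6° latitude, spacing = 3138 × cos(6°) = 3121 km.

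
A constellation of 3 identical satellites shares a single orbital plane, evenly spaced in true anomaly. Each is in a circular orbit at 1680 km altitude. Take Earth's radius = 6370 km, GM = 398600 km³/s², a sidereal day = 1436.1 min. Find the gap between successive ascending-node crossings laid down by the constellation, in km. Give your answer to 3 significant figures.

Semi-major axis a = 6370 + 1680 = 8050 km. Period T = 2π√(a³/μ) = 2π√(8050³/398600) = 7187.9 s = 119.80 min.
Single-satellite node shift = (7187.9/86166) × 360° = 30.03°.
With 3 satellites evenly phased, successive equator crossings are 30.03/3 = 10.010° apart.
That is 10.010 × 111.2 = 1113 km at the equator.

1110 km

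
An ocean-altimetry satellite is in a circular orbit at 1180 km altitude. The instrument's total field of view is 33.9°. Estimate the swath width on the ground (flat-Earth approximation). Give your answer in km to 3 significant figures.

Half-angle = 33.9°/2 = 16.95°.
Swath width ≈ 2h·tan(θ/2) = 2 × 1180 × tan(16.95°) = 719.3 km.

719 km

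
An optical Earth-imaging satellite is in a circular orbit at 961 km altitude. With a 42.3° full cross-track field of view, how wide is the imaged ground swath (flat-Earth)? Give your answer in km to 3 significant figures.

Half-angle = 42.3°/2 = 21.15°.
Swath width ≈ 2h·tan(θ/2) = 2 × 961 × tan(21.15°) = 743.6 km.

744 km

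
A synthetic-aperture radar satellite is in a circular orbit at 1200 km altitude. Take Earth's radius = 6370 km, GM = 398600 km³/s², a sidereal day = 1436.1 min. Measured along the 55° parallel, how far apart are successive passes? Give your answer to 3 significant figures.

1750 km

Semi-major axis a = 6370 + 1200 = 7570 km. Period T = 2π√(a³/μ) = 2π√(7570³/398600) = 6554.7 s = 109.25 min.
Node shift per orbit = (6554.7/86166) × 360° = 27.39°.
Equatorial spacing = 27.39 × 111.2 km/° = 3045 km.
At 55° latitude, spacing = 3045 × cos(55°) = 1746 km.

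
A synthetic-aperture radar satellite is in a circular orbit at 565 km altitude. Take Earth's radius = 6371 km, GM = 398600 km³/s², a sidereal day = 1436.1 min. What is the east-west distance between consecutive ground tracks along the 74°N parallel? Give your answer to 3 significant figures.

Semi-major axis a = 6371 + 565 = 6936 km. Period T = 2π√(a³/μ) = 2π√(6936³/398600) = 5748.8 s = 95.81 min.
Node shift per orbit = (5748.8/86166) × 360° = 24.02°.
Equatorial spacing = 24.02 × 111.2 km/° = 2671 km.
At 74° latitude, spacing = 2671 × cos(74°) = 736 km.

736 km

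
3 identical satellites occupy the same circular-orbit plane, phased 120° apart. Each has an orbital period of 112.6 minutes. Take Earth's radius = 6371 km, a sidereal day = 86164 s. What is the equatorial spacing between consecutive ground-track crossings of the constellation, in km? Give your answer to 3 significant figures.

T = 112.6 min = 6756.0 s.
Single-satellite node shift = (6756.0/86164) × 360° = 28.23°.
With 3 satellites evenly phased, successive equator crossings are 28.23/3 = 9.409° apart.
That is 9.409 × 111.2 = 1046 km at the equator.

1050 km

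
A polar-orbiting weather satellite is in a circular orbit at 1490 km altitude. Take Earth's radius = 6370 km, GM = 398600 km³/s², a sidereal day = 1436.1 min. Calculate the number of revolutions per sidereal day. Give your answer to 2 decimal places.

Semi-major axis a = 6370 + 1490 = 7860 km. Period T = 2π√(a³/μ) = 2π√(7860³/398600) = 6935.0 s = 115.58 min.
Orbits per sidereal day = 86166 / 6935.0 = 12.425.

12.42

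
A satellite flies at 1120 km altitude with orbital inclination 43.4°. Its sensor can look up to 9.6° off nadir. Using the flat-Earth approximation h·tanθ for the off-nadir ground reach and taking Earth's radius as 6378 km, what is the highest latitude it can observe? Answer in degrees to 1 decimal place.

For a prograde orbit the ground track reaches latitude ±i = ±43.4°.
Sensor half-swath on the ground ≈ 1120·tan(9.6°) = 189 km = 1.70° of latitude.
Maximum observable latitude ≈ 43.4 + 1.70 = 45.1°.

45.1°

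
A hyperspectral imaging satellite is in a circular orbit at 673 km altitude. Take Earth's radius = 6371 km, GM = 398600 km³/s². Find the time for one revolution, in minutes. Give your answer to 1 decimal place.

Semi-major axis a = 6371 + 673 = 7044 km. Period T = 2π√(a³/μ) = 2π√(7044³/398600) = 5883.6 s = 98.06 min.

98.1 min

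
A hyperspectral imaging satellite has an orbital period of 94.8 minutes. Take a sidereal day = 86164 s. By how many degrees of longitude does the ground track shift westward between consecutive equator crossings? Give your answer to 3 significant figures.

23.8°

T = 94.8 min = 5688.0 s.
During one orbit Earth rotates (5688.0 / 86164) × 360° = 23.76°.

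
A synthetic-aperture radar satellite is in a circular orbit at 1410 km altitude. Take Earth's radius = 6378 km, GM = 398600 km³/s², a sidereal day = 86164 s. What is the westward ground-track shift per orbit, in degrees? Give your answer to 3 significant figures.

28.6°

Semi-major axis a = 6378 + 1410 = 7788 km. Period T = 2π√(a³/μ) = 2π√(7788³/398600) = 6839.9 s = 114.00 min.
During one orbit Earth rotates (6839.9 / 86164) × 360° = 28.58°.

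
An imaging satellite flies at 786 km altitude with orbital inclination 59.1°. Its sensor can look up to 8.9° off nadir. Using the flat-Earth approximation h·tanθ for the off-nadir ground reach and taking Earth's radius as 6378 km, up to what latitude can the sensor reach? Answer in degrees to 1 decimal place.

For a prograde orbit the ground track reaches latitude ±i = ±59.1°.
Sensor half-swath on the ground ≈ 786·tan(8.9°) = 123 km = 1.11° of latitude.
Maximum observable latitude ≈ 59.1 + 1.11 = 60.2°.

60.2°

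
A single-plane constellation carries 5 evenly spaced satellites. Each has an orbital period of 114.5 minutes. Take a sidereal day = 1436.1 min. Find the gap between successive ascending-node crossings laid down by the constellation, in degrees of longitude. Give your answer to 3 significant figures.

T = 114.5 min = 6870.0 s.
Single-satellite node shift = (6870.0/86166) × 360° = 28.70°.
With 5 satellites evenly phased, successive equator crossings are 28.70/5 = 5.741° apart.

5.74°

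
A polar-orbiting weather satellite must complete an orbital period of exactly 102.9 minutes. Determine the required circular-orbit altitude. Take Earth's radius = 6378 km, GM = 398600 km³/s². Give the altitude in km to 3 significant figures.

T = 102.9 min = 6174.0 s.
From T = 2π√(a³/μ): a = (μ T²/4π²)^(1/3) = (398600 × 6174.0² / 4π²)^(1/3) = 7274 km.
Altitude h = a − R = 7274 − 6378 = 896 km.

896 km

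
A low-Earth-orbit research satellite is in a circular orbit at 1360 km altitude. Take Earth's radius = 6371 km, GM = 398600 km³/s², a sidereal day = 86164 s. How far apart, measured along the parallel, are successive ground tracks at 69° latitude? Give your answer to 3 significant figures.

Semi-major axis a = 6371 + 1360 = 7731 km. Period T = 2π√(a³/μ) = 2π√(7731³/398600) = 6765.0 s = 112.75 min.
Node shift per orbit = (6765.0/86164) × 360° = 28.26°.
Equatorial spacing = 28.26 × 111.2 km/° = 3143 km.
At 69° latitude, spacing = 3143 × cos(69°) = 1126 km.

1130 km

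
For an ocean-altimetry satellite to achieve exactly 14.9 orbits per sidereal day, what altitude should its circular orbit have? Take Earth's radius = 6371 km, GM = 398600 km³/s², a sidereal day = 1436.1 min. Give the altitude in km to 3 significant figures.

Required period T = 86166 / 14.9 = 5783.0 s.
From T = 2π√(a³/μ): a = (μ T²/4π²)^(1/3) = (398600 × 5783.0² / 4π²)^(1/3) = 6963 km.
Altitude h = a − R = 6963 − 6371 = 592 km.

592 km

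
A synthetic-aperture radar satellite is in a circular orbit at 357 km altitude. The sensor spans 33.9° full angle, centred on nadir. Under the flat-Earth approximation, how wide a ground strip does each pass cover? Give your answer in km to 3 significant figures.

Half-angle = 33.9°/2 = 16.95°.
Swath width ≈ 2h·tan(θ/2) = 2 × 357 × tan(16.95°) = 217.6 km.

218 km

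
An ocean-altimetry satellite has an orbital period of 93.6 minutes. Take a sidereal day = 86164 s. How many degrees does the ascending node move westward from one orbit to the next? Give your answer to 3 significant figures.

T = 93.6 min = 5616.0 s.
During one orbit Earth rotates (5616.0 / 86164) × 360° = 23.46°.

23.5°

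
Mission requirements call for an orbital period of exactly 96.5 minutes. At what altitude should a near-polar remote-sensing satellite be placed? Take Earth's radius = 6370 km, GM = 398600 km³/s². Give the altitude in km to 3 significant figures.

599 km

T = 96.5 min = 5790.0 s.
From T = 2π√(a³/μ): a = (μ T²/4π²)^(1/3) = (398600 × 5790.0² / 4π²)^(1/3) = 6969 km.
Altitude h = a − R = 6969 − 6370 = 599 km.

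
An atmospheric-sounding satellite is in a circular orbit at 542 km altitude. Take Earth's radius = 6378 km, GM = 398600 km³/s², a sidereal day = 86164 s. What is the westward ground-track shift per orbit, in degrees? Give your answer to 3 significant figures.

23.9°

Semi-major axis a = 6378 + 542 = 6920 km. Period T = 2π√(a³/μ) = 2π√(6920³/398600) = 5728.9 s = 95.48 min.
During one orbit Earth rotates (5728.9 / 86164) × 360° = 23.94°.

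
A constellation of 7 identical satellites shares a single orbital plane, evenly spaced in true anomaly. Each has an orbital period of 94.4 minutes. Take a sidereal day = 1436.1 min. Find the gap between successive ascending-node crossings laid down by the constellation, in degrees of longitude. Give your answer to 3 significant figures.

3.38°

T = 94.4 min = 5664.0 s.
Single-satellite node shift = (5664.0/86166) × 360° = 23.66°.
With 7 satellites evenly phased, successive equator crossings are 23.66/7 = 3.381° apart.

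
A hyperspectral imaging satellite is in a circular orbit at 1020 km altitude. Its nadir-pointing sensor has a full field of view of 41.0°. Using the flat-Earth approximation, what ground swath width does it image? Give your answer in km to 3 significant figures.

Half-angle = 41.0°/2 = 20.5°.
Swath width ≈ 2h·tan(θ/2) = 2 × 1020 × tan(20.5°) = 762.7 km.

763 km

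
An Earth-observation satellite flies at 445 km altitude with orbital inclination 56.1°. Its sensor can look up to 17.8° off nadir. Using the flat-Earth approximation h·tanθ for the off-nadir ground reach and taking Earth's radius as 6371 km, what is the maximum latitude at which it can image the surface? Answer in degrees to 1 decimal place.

57.4°

For a prograde orbit the ground track reaches latitude ±i = ±56.1°.
Sensor half-swath on the ground ≈ 445·tan(17.8°) = 143 km = 1.28° of latitude.
Maximum observable latitude ≈ 56.1 + 1.28 = 57.4°.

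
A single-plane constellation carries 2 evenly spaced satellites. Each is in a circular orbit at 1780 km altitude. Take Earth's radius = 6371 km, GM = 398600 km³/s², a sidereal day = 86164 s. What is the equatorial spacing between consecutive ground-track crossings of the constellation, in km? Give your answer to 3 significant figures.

1700 km

Semi-major axis a = 6371 + 1780 = 8151 km. Period T = 2π√(a³/μ) = 2π√(8151³/398600) = 7323.6 s = 122.06 min.
Single-satellite node shift = (7323.6/86164) × 360° = 30.60°.
With 2 satellites evenly phased, successive equator crossings are 30.60/2 = 15.299° apart.
That is 15.299 × 111.2 = 1701 km at the equator.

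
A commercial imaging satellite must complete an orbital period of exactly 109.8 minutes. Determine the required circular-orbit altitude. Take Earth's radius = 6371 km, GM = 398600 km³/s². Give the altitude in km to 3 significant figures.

T = 109.8 min = 6588.0 s.
From T = 2π√(a³/μ): a = (μ T²/4π²)^(1/3) = (398600 × 6588.0² / 4π²)^(1/3) = 7596 km.
Altitude h = a − R = 7596 − 6371 = 1225 km.

1220 km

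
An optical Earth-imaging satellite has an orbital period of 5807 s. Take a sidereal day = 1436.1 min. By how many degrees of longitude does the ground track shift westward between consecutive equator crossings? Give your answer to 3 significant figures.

24.3°

During one orbit Earth rotates (5807.0 / 86166) × 360° = 24.26°.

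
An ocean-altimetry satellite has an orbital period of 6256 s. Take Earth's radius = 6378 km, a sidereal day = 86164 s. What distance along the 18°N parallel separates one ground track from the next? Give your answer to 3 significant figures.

2770 km

Node shift per orbit = (6256.0/86164) × 360° = 26.14°.
Equatorial spacing = 26.14 × 111.3 km/° = 2910 km.
At 18° latitude, spacing = 2910 × cos(18°) = 2767 km.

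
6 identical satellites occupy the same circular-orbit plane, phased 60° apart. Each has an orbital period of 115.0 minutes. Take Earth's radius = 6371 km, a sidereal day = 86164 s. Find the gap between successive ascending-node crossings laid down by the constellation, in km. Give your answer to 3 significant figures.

534 km

T = 115.0 min = 6900.0 s.
Single-satellite node shift = (6900.0/86164) × 360° = 28.83°.
With 6 satellites evenly phased, successive equator crossings are 28.83/6 = 4.805° apart.
That is 4.805 × 111.2 = 534 km at the equator.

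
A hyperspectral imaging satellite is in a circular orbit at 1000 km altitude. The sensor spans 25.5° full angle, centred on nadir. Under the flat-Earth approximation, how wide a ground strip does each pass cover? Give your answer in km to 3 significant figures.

Half-angle = 25.5°/2 = 12.75°.
Swath width ≈ 2h·tan(θ/2) = 2 × 1000 × tan(12.75°) = 452.6 km.

453 km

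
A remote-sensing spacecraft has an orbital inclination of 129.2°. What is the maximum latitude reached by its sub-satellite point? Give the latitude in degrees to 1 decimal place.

Retrograde orbit: the ground track reaches ±(180° − i) = ±(180 − 129.2) = ±50.8°.

50.8°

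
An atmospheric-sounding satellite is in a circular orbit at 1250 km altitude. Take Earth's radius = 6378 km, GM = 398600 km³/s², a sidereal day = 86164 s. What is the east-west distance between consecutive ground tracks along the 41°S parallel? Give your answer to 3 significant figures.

Semi-major axis a = 6378 + 1250 = 7628 km. Period T = 2π√(a³/μ) = 2π√(7628³/398600) = 6630.2 s = 110.50 min.
Node shift per orbit = (6630.2/86164) × 360° = 27.70°.
Equatorial spacing = 27.70 × 111.3 km/° = 3084 km.
At 41° latitude, spacing = 3084 × cos(41°) = 2327 km.

2330 km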